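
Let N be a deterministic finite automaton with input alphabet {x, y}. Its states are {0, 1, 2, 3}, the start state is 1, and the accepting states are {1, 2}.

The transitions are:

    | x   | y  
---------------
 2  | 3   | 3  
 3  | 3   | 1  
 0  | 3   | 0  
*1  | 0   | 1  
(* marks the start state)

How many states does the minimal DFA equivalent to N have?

3

Reachable states from the start: {0,1,3}. Unreachable: {2} — drop them.
Start with accepting vs non-accepting: {1} | {0,3}.
Refine {0,3} on symbol y: members go to different blocks, giving {0} and {3}.
Stable partition: {1} | {0} | {3} — 3 equivalence classes.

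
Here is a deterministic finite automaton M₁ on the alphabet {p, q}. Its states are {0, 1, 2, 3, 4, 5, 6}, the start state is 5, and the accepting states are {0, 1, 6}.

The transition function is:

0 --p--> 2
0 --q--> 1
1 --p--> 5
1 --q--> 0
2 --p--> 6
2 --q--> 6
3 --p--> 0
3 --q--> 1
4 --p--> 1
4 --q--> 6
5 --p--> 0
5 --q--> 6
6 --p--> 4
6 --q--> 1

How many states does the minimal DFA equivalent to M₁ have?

2

First remove the unreachable states {3}; 6 states remain.
Start with accepting vs non-accepting: {0,1,6} | {2,4,5}.
Stable partition: {0,1,6} | {2,4,5} — 2 equivalence classes.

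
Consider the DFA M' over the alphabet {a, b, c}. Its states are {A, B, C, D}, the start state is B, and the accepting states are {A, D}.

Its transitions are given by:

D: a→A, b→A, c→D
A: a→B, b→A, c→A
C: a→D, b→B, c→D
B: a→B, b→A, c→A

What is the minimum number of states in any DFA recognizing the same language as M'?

2

Reachable states from the start: {A,B}. Unreachable: {C,D} — drop them.
P0 = {A} | {B}.
Stable partition: {A} | {B} — 2 equivalence classes.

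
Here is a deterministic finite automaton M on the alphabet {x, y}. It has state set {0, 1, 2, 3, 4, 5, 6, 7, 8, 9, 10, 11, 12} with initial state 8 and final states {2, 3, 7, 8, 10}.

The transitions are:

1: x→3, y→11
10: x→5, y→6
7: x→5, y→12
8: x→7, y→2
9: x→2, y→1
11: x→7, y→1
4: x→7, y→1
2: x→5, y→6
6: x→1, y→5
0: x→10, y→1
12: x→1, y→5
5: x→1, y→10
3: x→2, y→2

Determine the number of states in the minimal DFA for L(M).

6

States {0,4,9} cannot be reached from the start state, so discard them.
Start with accepting vs non-accepting: {2,3,7,8,10} | {1,5,6,11,12}.
Split {2,3,7,8,10} by δ(·,x) → {2,7,10} and {3,8}.
Split {1,5,6,11,12} by δ(·,x) → {5,6,12} and {1} and {11}.
Refine {5,6,12} on symbol y: members go to different blocks, giving {6,12} and {5}.
The partition is now stable with 6 blocks: {2,7,10} | {6,12} | {3,8} | {1} | {11} | {5}.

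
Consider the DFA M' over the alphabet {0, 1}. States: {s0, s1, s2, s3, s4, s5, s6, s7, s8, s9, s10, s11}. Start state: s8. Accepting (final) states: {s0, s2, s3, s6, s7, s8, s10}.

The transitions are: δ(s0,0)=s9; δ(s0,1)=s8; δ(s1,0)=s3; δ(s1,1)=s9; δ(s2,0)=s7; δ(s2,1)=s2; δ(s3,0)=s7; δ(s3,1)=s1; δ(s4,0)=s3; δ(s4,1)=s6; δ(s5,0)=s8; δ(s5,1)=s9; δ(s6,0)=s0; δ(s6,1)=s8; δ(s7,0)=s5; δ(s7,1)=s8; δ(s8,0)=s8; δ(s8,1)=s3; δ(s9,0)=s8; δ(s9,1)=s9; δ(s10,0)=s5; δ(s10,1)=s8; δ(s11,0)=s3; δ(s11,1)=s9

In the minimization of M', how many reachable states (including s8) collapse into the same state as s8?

Reachable states from the start: {s1,s3,s5,s7,s8,s9}. Unreachable: {s0,s2,s4,s6,s10,s11} — drop them.
P0 = {s3,s7,s8} | {s1,s5,s9}.
Split {s3,s7,s8} by δ(·,0) → {s3,s8} and {s7}.
Refine {s3,s8} on symbol 0: members go to different blocks, giving {s3} and {s8}.
On input 0, block {s1,s5,s9} splits into {s5,s9} and {s1}.
Stable partition: {s3} | {s5,s9} | {s7} | {s8} | {s1} — 5 equivalence classes.
State s8 belongs to the block {s8}, which has 1 states.

1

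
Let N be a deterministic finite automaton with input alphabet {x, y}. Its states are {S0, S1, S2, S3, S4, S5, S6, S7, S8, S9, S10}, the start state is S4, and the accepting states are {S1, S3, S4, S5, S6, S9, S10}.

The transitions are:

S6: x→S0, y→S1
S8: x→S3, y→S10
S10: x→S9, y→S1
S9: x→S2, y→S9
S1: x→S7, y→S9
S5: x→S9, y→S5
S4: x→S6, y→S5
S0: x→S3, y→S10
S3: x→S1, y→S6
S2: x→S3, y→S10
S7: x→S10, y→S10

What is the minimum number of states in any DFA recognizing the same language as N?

4

First remove the unreachable states {S8}; 10 states remain.
P0 = {S1,S3,S4,S5,S6,S9,S10} | {S0,S2,S7}.
On input x, block {S1,S3,S4,S5,S6,S9,S10} splits into {S3,S4,S5,S10} and {S1,S6,S9}.
On input y, block {S3,S4,S5,S10} splits into {S3,S10} and {S4,S5}.
No further refinement is possible. Final partition (4 blocks): {S3,S10} | {S0,S2,S7} | {S1,S6,S9} | {S4,S5}.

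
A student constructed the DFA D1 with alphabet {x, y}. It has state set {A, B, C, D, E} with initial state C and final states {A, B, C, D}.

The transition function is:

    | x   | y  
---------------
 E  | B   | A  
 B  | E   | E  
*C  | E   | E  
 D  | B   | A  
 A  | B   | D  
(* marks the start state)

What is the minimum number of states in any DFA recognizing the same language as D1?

3

Every state is reachable, so we keep all 5.
Initial partition by acceptance: {A,B,C,D} | {E}.
Refine {A,B,C,D} on symbol x: members go to different blocks, giving {A,D} and {B,C}.
Stable partition: {A,D} | {E} | {B,C} — 3 equivalence classes.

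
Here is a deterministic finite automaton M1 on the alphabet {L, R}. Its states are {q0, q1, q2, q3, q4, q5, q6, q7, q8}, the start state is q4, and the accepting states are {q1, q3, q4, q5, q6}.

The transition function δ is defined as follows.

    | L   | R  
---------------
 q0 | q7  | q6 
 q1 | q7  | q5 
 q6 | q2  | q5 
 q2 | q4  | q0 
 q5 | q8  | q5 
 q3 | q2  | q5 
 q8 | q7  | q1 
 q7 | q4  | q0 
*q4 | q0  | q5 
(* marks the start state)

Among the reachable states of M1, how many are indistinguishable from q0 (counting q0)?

2

Reachable states from the start: {q0,q1,q2,q4,q5,q6,q7,q8}. Unreachable: {q3} — drop them.
Start with accepting vs non-accepting: {q1,q4,q5,q6} | {q0,q2,q7,q8}.
Refine {q0,q2,q7,q8} on symbol L: members go to different blocks, giving {q0,q8} and {q2,q7}.
Refine {q1,q4,q5,q6} on symbol L: members go to different blocks, giving {q1,q6} and {q4,q5}.
Stable partition: {q1,q6} | {q0,q8} | {q2,q7} | {q4,q5} — 4 equivalence classes.
The equivalence class containing q0 is {q0,q8}, of size 2.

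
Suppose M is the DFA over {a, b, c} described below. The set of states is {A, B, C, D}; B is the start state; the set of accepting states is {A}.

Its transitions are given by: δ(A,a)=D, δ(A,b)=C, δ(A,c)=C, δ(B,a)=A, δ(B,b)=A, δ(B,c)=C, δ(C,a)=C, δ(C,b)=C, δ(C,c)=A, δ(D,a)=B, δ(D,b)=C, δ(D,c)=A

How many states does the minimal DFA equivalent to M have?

P0 = {A} | {B,C,D}.
Split {B,C,D} by δ(·,a) → {C,D} and {B}.
On input a, block {C,D} splits into {C} and {D}.
No further refinement is possible. Final partition (4 blocks): {A} | {C} | {B} | {D}.

4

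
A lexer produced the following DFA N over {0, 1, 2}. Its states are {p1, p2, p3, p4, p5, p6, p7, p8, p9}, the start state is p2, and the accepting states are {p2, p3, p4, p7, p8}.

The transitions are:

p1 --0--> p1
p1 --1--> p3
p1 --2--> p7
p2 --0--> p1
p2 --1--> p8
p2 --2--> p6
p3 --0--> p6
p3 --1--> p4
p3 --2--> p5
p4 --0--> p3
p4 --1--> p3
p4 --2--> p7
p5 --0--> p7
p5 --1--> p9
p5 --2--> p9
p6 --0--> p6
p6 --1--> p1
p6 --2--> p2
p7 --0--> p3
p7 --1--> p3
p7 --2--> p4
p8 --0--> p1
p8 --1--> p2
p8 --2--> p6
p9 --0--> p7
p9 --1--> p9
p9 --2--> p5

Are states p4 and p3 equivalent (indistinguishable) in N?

No

All states are reachable from the start state.
P0 = {p2,p3,p4,p7,p8} | {p1,p5,p6,p9}.
Refine {p2,p3,p4,p7,p8} on symbol 0: members go to different blocks, giving {p2,p3,p8} and {p4,p7}.
Refine {p2,p3,p8} on symbol 1: members go to different blocks, giving {p2,p8} and {p3}.
Refine {p1,p5,p6,p9} on symbol 0: members go to different blocks, giving {p1,p6} and {p5,p9}.
On input 1, block {p1,p6} splits into {p1} and {p6}.
No further refinement is possible. Final partition (6 blocks): {p2,p8} | {p1} | {p4,p7} | {p3} | {p5,p9} | {p6}.
p4 and p3 end up in different blocks, so they are distinguishable. For instance, the string '0' is accepted from only p4.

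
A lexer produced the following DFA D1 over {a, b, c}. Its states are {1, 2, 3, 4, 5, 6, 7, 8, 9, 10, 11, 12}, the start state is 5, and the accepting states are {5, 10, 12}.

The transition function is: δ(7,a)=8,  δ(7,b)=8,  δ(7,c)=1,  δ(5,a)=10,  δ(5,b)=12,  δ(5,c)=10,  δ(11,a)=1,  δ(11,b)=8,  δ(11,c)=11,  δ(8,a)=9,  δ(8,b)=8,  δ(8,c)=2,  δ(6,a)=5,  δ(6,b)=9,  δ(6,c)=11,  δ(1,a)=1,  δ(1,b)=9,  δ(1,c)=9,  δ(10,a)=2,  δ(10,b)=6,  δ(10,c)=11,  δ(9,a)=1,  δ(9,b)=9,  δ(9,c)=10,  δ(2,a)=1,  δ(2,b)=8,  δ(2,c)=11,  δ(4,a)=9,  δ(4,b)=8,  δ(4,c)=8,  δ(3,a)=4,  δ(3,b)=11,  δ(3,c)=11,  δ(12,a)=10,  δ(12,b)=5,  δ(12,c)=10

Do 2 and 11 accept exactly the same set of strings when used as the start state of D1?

Yes

First remove the unreachable states {3,4,7}; 9 states remain.
Start with accepting vs non-accepting: {5,10,12} | {1,2,6,8,9,11}.
On input a, block {5,10,12} splits into {5,12} and {10}.
Split {1,2,6,8,9,11} by δ(·,a) → {1,2,8,9,11} and {6}.
Split {1,2,8,9,11} by δ(·,c) → {1,2,8,11} and {9}.
Refine {1,2,8,11} on symbol a: members go to different blocks, giving {1,2,11} and {8}.
On input b, block {1,2,11} splits into {2,11} and {1}.
The partition is now stable with 7 blocks: {5,12} | {2,11} | {10} | {6} | {9} | {8} | {1}.
2 and 11 lie in the same block of the stable partition, so they are equivalent — no string distinguishes them.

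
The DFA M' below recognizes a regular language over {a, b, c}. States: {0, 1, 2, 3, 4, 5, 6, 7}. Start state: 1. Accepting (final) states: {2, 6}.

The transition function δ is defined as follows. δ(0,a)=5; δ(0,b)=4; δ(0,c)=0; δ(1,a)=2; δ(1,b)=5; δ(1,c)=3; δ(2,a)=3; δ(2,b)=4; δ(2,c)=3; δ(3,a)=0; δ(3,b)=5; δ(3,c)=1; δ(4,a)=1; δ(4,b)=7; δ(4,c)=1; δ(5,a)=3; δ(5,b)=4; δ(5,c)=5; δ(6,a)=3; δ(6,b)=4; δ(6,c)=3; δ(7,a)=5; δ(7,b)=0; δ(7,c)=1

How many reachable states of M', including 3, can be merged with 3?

1

States {6} cannot be reached from the start state, so discard them.
Initial partition by acceptance: {2} | {0,1,3,4,5,7}.
Split {0,1,3,4,5,7} by δ(·,a) → {0,3,4,5,7} and {1}.
Refine {0,3,4,5,7} on symbol a: members go to different blocks, giving {0,3,5,7} and {4}.
On input b, block {0,3,5,7} splits into {0,5} and {3,7}.
Split {0,5} by δ(·,a) → {0} and {5}.
Refine {3,7} on symbol a: members go to different blocks, giving {3} and {7}.
The partition is now stable with 7 blocks: {2} | {0} | {1} | {4} | {3} | {5} | {7}.
State 3 belongs to the block {3}, which has 1 states.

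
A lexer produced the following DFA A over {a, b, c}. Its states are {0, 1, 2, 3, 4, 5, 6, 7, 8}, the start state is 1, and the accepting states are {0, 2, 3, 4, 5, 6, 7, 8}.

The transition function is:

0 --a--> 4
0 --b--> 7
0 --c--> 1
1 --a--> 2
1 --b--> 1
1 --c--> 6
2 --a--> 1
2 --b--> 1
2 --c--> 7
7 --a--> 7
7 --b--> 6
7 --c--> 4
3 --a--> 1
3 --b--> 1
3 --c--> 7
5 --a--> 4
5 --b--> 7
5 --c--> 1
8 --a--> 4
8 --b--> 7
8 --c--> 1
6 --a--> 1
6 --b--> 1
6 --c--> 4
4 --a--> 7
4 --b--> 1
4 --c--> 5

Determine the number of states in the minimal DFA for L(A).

6

States {0,3,8} cannot be reached from the start state, so discard them.
Start with accepting vs non-accepting: {2,4,5,6,7} | {1}.
Refine {2,4,5,6,7} on symbol a: members go to different blocks, giving {4,5,7} and {2,6}.
Refine {4,5,7} on symbol b: members go to different blocks, giving {4} and {5} and {7}.
On input c, block {2,6} splits into {2} and {6}.
The partition is now stable with 6 blocks: {4} | {1} | {2} | {5} | {7} | {6}.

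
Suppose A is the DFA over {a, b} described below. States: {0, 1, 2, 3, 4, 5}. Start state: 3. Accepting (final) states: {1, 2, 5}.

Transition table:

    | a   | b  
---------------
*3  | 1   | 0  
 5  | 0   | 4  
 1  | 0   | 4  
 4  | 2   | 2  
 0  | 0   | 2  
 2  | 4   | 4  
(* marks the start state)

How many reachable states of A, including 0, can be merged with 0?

1

Reachable states from the start: {0,1,2,3,4}. Unreachable: {5} — drop them.
P0 = {1,2} | {0,3,4}.
On input a, block {0,3,4} splits into {3,4} and {0}.
On input a, block {1,2} splits into {1} and {2}.
On input a, block {3,4} splits into {3} and {4}.
The partition is now stable with 5 blocks: {1} | {3} | {0} | {2} | {4}.
The equivalence class containing 0 is {0}, of size 1.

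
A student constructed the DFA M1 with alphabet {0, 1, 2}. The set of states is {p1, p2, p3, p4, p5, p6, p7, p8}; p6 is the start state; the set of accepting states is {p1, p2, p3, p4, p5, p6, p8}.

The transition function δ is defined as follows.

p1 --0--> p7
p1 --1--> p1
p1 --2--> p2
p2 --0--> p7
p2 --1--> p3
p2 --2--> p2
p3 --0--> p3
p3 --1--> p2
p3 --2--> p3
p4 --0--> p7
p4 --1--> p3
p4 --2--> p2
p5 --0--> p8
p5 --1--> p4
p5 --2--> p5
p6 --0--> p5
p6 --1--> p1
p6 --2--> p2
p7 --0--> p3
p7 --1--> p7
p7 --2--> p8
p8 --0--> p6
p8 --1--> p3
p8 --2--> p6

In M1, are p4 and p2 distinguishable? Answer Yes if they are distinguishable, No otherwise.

Start with accepting vs non-accepting: {p1,p2,p3,p4,p5,p6,p8} | {p7}.
Split {p1,p2,p3,p4,p5,p6,p8} by δ(·,0) → {p3,p5,p6,p8} and {p1,p2,p4}.
Refine {p3,p5,p6,p8} on symbol 1: members go to different blocks, giving {p3,p5,p6} and {p8}.
Split {p3,p5,p6} by δ(·,0) → {p3,p6} and {p5}.
On input 0, block {p3,p6} splits into {p3} and {p6}.
On input 1, block {p1,p2,p4} splits into {p2,p4} and {p1}.
No further refinement is possible. Final partition (7 blocks): {p3} | {p7} | {p2,p4} | {p8} | {p5} | {p6} | {p1}.
p4 and p2 lie in the same block of the stable partition, so they are equivalent — no string distinguishes them.

No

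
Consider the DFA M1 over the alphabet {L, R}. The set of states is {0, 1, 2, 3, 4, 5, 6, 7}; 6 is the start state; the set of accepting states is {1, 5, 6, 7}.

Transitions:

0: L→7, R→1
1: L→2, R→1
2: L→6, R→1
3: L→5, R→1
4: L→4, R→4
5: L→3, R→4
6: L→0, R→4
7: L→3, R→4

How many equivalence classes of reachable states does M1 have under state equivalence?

4

Every state is reachable, so we keep all 8.
Initial partition by acceptance: {1,5,6,7} | {0,2,3,4}.
Refine {1,5,6,7} on symbol R: members go to different blocks, giving {5,6,7} and {1}.
Split {0,2,3,4} by δ(·,L) → {0,2,3} and {4}.
Stable partition: {5,6,7} | {0,2,3} | {1} | {4} — 4 equivalence classes.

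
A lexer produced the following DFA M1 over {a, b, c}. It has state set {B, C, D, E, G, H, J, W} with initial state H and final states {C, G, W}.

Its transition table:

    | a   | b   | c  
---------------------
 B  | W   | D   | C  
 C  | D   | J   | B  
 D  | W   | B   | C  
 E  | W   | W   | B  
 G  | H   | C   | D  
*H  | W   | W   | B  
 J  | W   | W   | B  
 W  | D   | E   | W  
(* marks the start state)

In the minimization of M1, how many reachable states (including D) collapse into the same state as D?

States {G} cannot be reached from the start state, so discard them.
Initial partition by acceptance: {C,W} | {B,D,E,H,J}.
Split {C,W} by δ(·,c) → {W} and {C}.
Refine {B,D,E,H,J} on symbol b: members go to different blocks, giving {E,H,J} and {B,D}.
Stable partition: {W} | {E,H,J} | {C} | {B,D} — 4 equivalence classes.
State D belongs to the block {B,D}, which has 2 states.

2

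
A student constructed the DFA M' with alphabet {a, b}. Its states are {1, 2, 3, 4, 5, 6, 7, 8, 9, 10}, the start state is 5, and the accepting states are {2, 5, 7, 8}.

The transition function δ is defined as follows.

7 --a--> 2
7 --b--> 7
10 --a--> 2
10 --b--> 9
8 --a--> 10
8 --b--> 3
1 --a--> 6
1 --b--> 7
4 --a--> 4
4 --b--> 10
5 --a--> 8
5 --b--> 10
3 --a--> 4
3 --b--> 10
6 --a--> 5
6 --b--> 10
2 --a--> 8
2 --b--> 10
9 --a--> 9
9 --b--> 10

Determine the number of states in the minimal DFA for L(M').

Reachable states from the start: {2,3,4,5,8,9,10}. Unreachable: {1,6,7} — drop them.
Initial partition by acceptance: {2,5,8} | {3,4,9,10}.
Refine {2,5,8} on symbol a: members go to different blocks, giving {2,5} and {8}.
Split {3,4,9,10} by δ(·,a) → {3,4,9} and {10}.
No further refinement is possible. Final partition (4 blocks): {2,5} | {3,4,9} | {8} | {10}.

4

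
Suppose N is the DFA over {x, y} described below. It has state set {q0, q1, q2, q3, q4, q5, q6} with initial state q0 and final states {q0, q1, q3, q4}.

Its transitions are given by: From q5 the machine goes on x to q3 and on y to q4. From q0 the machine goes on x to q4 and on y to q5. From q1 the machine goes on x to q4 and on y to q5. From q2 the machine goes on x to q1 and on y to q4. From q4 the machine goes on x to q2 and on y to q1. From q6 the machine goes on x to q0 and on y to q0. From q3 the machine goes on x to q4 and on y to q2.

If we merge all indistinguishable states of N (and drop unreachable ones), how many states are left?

3

States {q6} cannot be reached from the start state, so discard them.
P0 = {q0,q1,q3,q4} | {q2,q5}.
Refine {q0,q1,q3,q4} on symbol x: members go to different blocks, giving {q0,q1,q3} and {q4}.
No further refinement is possible. Final partition (3 blocks): {q0,q1,q3} | {q2,q5} | {q4}.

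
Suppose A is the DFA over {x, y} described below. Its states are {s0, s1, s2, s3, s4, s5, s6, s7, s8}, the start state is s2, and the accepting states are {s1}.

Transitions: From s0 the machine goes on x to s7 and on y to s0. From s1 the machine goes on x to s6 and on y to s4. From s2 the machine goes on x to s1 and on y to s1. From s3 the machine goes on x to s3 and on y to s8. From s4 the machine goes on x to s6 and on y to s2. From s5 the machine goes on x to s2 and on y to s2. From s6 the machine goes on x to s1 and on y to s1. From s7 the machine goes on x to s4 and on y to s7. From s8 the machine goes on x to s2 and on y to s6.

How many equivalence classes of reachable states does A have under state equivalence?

Reachable states from the start: {s1,s2,s4,s6}. Unreachable: {s0,s3,s5,s7,s8} — drop them.
Start with accepting vs non-accepting: {s1} | {s2,s4,s6}.
On input x, block {s2,s4,s6} splits into {s2,s6} and {s4}.
No further refinement is possible. Final partition (3 blocks): {s1} | {s2,s6} | {s4}.

3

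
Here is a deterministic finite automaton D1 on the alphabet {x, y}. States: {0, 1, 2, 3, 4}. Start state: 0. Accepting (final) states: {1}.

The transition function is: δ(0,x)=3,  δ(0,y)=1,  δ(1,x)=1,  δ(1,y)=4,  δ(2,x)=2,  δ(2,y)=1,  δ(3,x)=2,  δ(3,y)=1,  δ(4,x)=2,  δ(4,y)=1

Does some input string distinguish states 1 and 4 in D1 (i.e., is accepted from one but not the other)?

Every state is reachable, so we keep all 5.
P0 = {1} | {0,2,3,4}.
Stable partition: {1} | {0,2,3,4} — 2 equivalence classes.
1 and 4 end up in different blocks, so they are distinguishable. For instance, the string 'ε' is accepted from only 1.

Yes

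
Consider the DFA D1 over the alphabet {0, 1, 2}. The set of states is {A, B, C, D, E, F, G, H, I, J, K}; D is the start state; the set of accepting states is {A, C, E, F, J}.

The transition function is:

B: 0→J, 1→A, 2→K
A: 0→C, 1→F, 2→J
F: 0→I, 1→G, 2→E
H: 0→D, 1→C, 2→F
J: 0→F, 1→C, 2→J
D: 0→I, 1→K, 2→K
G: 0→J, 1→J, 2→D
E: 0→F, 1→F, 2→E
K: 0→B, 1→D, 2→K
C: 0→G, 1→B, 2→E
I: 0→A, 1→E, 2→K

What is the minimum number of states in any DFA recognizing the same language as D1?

Reachable states from the start: {A,B,C,D,E,F,G,I,J,K}. Unreachable: {H} — drop them.
Start with accepting vs non-accepting: {A,C,E,F,J} | {B,D,G,I,K}.
On input 0, block {A,C,E,F,J} splits into {A,E,J} and {C,F}.
Refine {B,D,G,I,K} on symbol 0: members go to different blocks, giving {B,G,I} and {D,K}.
No further refinement is possible. Final partition (4 blocks): {A,E,J} | {B,G,I} | {C,F} | {D,K}.

4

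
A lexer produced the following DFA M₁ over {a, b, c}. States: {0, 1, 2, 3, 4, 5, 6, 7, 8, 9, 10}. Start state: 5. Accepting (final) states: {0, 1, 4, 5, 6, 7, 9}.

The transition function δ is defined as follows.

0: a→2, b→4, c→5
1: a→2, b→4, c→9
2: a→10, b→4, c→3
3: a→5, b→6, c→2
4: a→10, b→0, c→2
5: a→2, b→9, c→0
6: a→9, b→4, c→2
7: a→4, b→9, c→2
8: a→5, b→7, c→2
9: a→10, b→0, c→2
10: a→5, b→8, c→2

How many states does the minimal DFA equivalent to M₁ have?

First remove the unreachable states {1}; 10 states remain.
Initial partition by acceptance: {0,4,5,6,7,9} | {2,3,8,10}.
Refine {0,4,5,6,7,9} on symbol a: members go to different blocks, giving {0,4,5,9} and {6,7}.
Refine {0,4,5,9} on symbol c: members go to different blocks, giving {0,5} and {4,9}.
Split {2,3,8,10} by δ(·,a) → {3,8,10} and {2}.
On input b, block {3,8,10} splits into {3,8} and {10}.
The partition is now stable with 6 blocks: {0,5} | {3,8} | {6,7} | {4,9} | {2} | {10}.

6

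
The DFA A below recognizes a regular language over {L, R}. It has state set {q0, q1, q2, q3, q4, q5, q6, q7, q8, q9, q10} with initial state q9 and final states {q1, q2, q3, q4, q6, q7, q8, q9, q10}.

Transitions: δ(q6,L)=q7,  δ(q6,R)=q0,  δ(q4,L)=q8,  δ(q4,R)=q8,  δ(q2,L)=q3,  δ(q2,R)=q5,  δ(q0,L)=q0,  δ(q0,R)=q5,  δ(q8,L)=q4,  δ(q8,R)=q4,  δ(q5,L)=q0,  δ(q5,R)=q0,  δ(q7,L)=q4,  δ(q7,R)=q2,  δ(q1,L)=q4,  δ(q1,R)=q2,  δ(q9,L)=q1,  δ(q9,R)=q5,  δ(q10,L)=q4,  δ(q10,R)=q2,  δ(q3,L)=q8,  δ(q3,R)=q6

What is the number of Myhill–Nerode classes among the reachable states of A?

4

States {q10} cannot be reached from the start state, so discard them.
Start with accepting vs non-accepting: {q1,q2,q3,q4,q6,q7,q8,q9} | {q0,q5}.
On input R, block {q1,q2,q3,q4,q6,q7,q8,q9} splits into {q1,q3,q4,q7,q8} and {q2,q6,q9}.
Refine {q1,q3,q4,q7,q8} on symbol R: members go to different blocks, giving {q1,q3,q7} and {q4,q8}.
Stable partition: {q1,q3,q7} | {q0,q5} | {q2,q6,q9} | {q4,q8} — 4 equivalence classes.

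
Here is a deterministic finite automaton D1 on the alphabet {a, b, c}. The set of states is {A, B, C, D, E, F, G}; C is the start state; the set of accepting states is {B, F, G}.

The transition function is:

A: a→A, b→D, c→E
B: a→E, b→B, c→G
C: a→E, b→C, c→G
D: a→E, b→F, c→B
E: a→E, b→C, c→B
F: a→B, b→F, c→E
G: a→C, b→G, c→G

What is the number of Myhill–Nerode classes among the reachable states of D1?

2

States {A,D,F} cannot be reached from the start state, so discard them.
Initial partition by acceptance: {B,G} | {C,E}.
The partition is now stable with 2 blocks: {B,G} | {C,E}.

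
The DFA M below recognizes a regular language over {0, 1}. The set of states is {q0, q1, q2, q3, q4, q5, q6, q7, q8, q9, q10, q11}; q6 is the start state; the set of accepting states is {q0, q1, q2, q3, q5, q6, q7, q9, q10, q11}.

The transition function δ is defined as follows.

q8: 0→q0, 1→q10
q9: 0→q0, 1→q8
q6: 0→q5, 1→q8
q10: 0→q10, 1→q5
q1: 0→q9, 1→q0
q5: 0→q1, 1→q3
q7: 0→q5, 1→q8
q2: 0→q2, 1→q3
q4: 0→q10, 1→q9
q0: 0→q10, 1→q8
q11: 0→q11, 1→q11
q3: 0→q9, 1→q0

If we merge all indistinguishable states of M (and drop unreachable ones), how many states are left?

7

First remove the unreachable states {q2,q4,q7,q11}; 8 states remain.
P0 = {q0,q1,q3,q5,q6,q9,q10} | {q8}.
Refine {q0,q1,q3,q5,q6,q9,q10} on symbol 1: members go to different blocks, giving {q1,q3,q5,q10} and {q0,q6,q9}.
Refine {q1,q3,q5,q10} on symbol 0: members go to different blocks, giving {q1,q3} and {q5,q10}.
On input 0, block {q0,q6,q9} splits into {q0,q6} and {q9}.
On input 0, block {q5,q10} splits into {q5} and {q10}.
Split {q0,q6} by δ(·,0) → {q0} and {q6}.
Stable partition: {q1,q3} | {q8} | {q0} | {q5} | {q9} | {q10} | {q6} — 7 equivalence classes.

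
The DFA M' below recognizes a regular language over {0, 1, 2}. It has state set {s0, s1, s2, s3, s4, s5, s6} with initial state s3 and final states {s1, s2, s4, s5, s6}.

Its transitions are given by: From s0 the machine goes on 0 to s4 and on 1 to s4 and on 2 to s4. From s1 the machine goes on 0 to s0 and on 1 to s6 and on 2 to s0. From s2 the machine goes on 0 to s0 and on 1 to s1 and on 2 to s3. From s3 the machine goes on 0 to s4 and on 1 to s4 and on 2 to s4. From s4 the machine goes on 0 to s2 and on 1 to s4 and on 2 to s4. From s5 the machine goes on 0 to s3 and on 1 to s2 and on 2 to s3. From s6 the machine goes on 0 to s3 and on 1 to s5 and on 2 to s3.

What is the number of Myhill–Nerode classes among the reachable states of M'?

3

All states are reachable from the start state.
P0 = {s1,s2,s4,s5,s6} | {s0,s3}.
Split {s1,s2,s4,s5,s6} by δ(·,0) → {s1,s2,s5,s6} and {s4}.
No further refinement is possible. Final partition (3 blocks): {s1,s2,s5,s6} | {s0,s3} | {s4}.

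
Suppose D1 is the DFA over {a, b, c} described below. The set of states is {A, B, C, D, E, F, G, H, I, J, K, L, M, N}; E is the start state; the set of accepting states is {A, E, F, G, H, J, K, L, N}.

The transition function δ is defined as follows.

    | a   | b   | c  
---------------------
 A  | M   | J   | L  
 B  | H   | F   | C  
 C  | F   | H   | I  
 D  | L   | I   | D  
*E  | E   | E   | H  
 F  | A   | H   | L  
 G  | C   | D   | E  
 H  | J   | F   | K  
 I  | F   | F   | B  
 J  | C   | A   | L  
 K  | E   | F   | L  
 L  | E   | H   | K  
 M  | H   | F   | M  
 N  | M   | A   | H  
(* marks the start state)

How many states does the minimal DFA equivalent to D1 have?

5

Reachable states from the start: {A,B,C,E,F,H,I,J,K,L,M}. Unreachable: {D,G,N} — drop them.
P0 = {A,E,F,H,J,K,L} | {B,C,I,M}.
On input a, block {A,E,F,H,J,K,L} splits into {E,F,H,K,L} and {A,J}.
Refine {E,F,H,K,L} on symbol a: members go to different blocks, giving {E,K,L} and {F,H}.
Refine {E,K,L} on symbol b: members go to different blocks, giving {K,L} and {E}.
Stable partition: {K,L} | {B,C,I,M} | {A,J} | {F,H} | {E} — 5 equivalence classes.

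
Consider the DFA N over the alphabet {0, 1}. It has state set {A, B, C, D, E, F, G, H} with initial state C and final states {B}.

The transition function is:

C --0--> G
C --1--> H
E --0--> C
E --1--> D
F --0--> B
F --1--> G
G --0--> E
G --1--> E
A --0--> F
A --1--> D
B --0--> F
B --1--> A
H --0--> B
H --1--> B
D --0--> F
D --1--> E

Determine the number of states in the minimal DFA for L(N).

8

All states are reachable from the start state.
Start with accepting vs non-accepting: {B} | {A,C,D,E,F,G,H}.
On input 0, block {A,C,D,E,F,G,H} splits into {A,C,D,E,G} and {F,H}.
Split {A,C,D,E,G} by δ(·,0) → {C,E,G} and {A,D}.
Split {C,E,G} by δ(·,1) → {C} and {E} and {G}.
Refine {F,H} on symbol 1: members go to different blocks, giving {F} and {H}.
On input 1, block {A,D} splits into {A} and {D}.
The partition is now stable with 8 blocks: {B} | {C} | {F} | {A} | {E} | {G} | {H} | {D}.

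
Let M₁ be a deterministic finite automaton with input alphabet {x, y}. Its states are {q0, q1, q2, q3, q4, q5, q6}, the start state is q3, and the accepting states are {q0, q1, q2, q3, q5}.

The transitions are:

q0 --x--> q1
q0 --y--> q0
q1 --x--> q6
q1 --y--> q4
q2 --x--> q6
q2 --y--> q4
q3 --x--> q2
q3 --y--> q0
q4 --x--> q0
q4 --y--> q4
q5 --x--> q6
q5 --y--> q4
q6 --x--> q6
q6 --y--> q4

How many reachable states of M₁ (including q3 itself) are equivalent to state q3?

States {q5} cannot be reached from the start state, so discard them.
Initial partition by acceptance: {q0,q1,q2,q3} | {q4,q6}.
On input x, block {q0,q1,q2,q3} splits into {q0,q3} and {q1,q2}.
On input x, block {q4,q6} splits into {q4} and {q6}.
The partition is now stable with 4 blocks: {q0,q3} | {q4} | {q1,q2} | {q6}.
State q3 belongs to the block {q0,q3}, which has 2 states.

2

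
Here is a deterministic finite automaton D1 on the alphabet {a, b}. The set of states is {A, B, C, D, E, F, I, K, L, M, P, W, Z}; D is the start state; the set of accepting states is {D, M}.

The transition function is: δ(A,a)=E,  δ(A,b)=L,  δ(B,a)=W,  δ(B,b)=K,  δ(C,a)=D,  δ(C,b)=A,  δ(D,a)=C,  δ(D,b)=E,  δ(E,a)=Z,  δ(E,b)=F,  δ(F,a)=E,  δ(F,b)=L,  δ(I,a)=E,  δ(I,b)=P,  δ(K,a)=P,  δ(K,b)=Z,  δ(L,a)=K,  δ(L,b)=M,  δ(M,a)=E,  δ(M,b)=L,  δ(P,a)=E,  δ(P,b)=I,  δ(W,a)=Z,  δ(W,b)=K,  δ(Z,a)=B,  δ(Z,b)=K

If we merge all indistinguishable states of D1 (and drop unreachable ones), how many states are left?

All states are reachable from the start state.
Start with accepting vs non-accepting: {D,M} | {A,B,C,E,F,I,K,L,P,W,Z}.
Split {A,B,C,E,F,I,K,L,P,W,Z} by δ(·,a) → {A,B,E,F,I,K,L,P,W,Z} and {C}.
Split {D,M} by δ(·,a) → {D} and {M}.
Split {A,B,E,F,I,K,L,P,W,Z} by δ(·,b) → {A,B,E,F,I,K,P,W,Z} and {L}.
Refine {A,B,E,F,I,K,P,W,Z} on symbol b: members go to different blocks, giving {B,E,I,K,P,W,Z} and {A,F}.
On input b, block {B,E,I,K,P,W,Z} splits into {B,I,K,P,W,Z} and {E}.
Split {B,I,K,P,W,Z} by δ(·,a) → {B,K,W,Z} and {I,P}.
On input a, block {B,K,W,Z} splits into {B,W,Z} and {K}.
Stable partition: {D} | {B,W,Z} | {C} | {M} | {L} | {A,F} | {E} | {I,P} | {K} — 9 equivalence classes.

9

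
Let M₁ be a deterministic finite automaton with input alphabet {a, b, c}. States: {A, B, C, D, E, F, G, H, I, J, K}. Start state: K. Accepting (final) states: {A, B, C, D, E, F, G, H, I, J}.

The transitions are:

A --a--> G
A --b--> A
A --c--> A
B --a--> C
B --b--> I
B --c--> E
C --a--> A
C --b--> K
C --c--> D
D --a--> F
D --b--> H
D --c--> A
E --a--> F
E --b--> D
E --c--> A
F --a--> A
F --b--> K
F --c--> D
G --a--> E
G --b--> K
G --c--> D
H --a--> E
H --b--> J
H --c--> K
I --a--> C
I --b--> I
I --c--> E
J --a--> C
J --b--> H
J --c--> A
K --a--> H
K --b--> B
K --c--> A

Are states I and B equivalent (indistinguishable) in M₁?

Every state is reachable, so we keep all 11.
P0 = {A,B,C,D,E,F,G,H,I,J} | {K}.
Split {A,B,C,D,E,F,G,H,I,J} by δ(·,b) → {A,B,D,E,H,I,J} and {C,F,G}.
On input a, block {A,B,D,E,H,I,J} splits into {A,B,D,E,I,J} and {H}.
Split {A,B,D,E,I,J} by δ(·,b) → {A,B,E,I} and {D,J}.
On input b, block {A,B,E,I} splits into {A,B,I} and {E}.
On input c, block {A,B,I} splits into {B,I} and {A}.
Split {C,F,G} by δ(·,a) → {C,F} and {G}.
No further refinement is possible. Final partition (8 blocks): {B,I} | {K} | {C,F} | {H} | {D,J} | {E} | {A} | {G}.
I and B lie in the same block of the stable partition, so they are equivalent — no string distinguishes them.

Yes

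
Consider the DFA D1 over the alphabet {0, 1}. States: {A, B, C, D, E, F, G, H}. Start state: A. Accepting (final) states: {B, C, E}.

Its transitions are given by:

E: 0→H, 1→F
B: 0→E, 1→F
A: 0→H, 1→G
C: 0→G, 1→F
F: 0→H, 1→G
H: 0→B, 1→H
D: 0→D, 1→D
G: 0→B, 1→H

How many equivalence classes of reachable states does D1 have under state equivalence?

4

First remove the unreachable states {C,D}; 6 states remain.
P0 = {B,E} | {A,F,G,H}.
On input 0, block {B,E} splits into {B} and {E}.
On input 0, block {A,F,G,H} splits into {A,F} and {G,H}.
No further refinement is possible. Final partition (4 blocks): {B} | {A,F} | {E} | {G,H}.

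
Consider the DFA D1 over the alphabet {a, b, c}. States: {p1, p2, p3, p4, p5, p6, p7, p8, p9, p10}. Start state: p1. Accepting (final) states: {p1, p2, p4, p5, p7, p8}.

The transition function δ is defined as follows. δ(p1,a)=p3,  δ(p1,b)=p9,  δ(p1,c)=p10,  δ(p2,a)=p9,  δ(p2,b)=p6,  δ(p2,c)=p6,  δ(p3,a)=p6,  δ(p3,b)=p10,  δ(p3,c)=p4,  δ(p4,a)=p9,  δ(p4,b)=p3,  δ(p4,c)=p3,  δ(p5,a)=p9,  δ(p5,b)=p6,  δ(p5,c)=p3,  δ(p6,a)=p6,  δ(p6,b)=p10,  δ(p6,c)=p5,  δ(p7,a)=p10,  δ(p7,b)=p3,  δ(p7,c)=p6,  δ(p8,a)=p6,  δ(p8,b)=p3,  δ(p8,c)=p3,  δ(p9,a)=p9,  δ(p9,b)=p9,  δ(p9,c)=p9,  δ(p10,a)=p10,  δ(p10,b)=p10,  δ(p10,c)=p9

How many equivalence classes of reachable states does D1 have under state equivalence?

First remove the unreachable states {p2,p7,p8}; 7 states remain.
Initial partition by acceptance: {p1,p4,p5} | {p3,p6,p9,p10}.
On input c, block {p3,p6,p9,p10} splits into {p3,p6} and {p9,p10}.
Split {p1,p4,p5} by δ(·,a) → {p4,p5} and {p1}.
No further refinement is possible. Final partition (4 blocks): {p4,p5} | {p3,p6} | {p9,p10} | {p1}.

4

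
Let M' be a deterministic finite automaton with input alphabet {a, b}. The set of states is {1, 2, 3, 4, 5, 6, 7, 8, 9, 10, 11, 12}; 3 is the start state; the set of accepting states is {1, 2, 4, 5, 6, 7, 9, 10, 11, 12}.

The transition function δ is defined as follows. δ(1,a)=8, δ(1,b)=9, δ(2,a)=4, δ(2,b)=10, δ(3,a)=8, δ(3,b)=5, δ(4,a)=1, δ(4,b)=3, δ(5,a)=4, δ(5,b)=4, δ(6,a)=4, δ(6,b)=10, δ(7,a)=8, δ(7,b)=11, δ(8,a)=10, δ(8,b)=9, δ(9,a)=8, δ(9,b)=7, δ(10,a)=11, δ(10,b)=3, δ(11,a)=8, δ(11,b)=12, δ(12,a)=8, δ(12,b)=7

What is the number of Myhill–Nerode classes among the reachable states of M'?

5

Reachable states from the start: {1,3,4,5,7,8,9,10,11,12}. Unreachable: {2,6} — drop them.
P0 = {1,4,5,7,9,10,11,12} | {3,8}.
Split {1,4,5,7,9,10,11,12} by δ(·,a) → {1,7,9,11,12} and {4,5,10}.
Split {3,8} by δ(·,a) → {3} and {8}.
Refine {4,5,10} on symbol a: members go to different blocks, giving {4,10} and {5}.
The partition is now stable with 5 blocks: {1,7,9,11,12} | {3} | {4,10} | {8} | {5}.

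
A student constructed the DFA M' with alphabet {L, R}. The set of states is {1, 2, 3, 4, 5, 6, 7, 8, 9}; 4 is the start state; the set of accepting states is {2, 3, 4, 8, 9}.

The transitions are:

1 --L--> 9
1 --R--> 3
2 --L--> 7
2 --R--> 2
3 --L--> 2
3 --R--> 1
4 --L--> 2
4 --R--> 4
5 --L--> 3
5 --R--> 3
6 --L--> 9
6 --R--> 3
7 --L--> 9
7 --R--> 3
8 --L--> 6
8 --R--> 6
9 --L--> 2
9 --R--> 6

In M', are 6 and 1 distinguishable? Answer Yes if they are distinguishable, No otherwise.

No

First remove the unreachable states {5,8}; 7 states remain.
P0 = {2,3,4,9} | {1,6,7}.
Refine {2,3,4,9} on symbol L: members go to different blocks, giving {3,4,9} and {2}.
Refine {3,4,9} on symbol R: members go to different blocks, giving {3,9} and {4}.
The partition is now stable with 4 blocks: {3,9} | {1,6,7} | {2} | {4}.
6 and 1 lie in the same block of the stable partition, so they are equivalent — no string distinguishes them.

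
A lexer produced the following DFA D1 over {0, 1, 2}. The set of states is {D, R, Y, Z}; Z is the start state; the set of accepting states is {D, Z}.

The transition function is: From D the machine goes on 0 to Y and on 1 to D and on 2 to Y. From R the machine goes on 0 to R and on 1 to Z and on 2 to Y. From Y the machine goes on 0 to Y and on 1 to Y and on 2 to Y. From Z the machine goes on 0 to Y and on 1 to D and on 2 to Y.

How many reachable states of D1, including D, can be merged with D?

2

States {R} cannot be reached from the start state, so discard them.
P0 = {D,Z} | {Y}.
No further refinement is possible. Final partition (2 blocks): {D,Z} | {Y}.
The equivalence class containing D is {D,Z}, of size 2.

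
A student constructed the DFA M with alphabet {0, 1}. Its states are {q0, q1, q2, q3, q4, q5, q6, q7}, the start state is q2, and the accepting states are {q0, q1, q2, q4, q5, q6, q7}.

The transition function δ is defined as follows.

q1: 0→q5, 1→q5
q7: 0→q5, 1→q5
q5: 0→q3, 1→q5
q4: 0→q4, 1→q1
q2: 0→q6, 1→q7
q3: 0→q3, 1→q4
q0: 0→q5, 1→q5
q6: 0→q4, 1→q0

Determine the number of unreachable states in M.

Exploring from q2, all states are eventually visited, so none are unreachable.

0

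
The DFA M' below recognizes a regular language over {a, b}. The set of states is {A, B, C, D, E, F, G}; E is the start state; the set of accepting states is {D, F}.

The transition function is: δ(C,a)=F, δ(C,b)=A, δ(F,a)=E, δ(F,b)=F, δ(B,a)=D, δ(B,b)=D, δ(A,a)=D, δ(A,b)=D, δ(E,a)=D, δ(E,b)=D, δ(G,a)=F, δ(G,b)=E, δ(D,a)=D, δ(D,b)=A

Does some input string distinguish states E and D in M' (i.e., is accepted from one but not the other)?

Reachable states from the start: {A,D,E}. Unreachable: {B,C,F,G} — drop them.
Initial partition by acceptance: {D} | {A,E}.
No further refinement is possible. Final partition (2 blocks): {D} | {A,E}.
E and D end up in different blocks, so they are distinguishable. For instance, the string 'ε' is accepted from only D.

Yes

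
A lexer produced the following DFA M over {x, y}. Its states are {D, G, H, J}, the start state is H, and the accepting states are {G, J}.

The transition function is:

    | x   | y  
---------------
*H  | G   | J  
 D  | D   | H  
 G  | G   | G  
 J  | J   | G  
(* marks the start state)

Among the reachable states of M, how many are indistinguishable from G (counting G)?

2

Reachable states from the start: {G,H,J}. Unreachable: {D} — drop them.
Start with accepting vs non-accepting: {G,J} | {H}.
No further refinement is possible. Final partition (2 blocks): {G,J} | {H}.
The equivalence class containing G is {G,J}, of size 2.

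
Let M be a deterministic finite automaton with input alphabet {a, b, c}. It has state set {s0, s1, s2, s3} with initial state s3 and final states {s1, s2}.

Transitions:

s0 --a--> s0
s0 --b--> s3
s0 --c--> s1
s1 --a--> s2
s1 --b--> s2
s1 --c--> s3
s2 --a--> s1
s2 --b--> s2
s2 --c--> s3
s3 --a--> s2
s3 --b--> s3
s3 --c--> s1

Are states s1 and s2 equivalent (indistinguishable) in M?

Yes

First remove the unreachable states {s0}; 3 states remain.
Start with accepting vs non-accepting: {s1,s2} | {s3}.
Stable partition: {s1,s2} | {s3} — 2 equivalence classes.
s1 and s2 lie in the same block of the stable partition, so they are equivalent — no string distinguishes them.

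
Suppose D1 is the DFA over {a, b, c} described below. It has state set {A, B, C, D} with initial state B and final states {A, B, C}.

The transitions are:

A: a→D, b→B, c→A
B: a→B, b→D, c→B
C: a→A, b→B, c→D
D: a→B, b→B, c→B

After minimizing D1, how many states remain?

2

Reachable states from the start: {B,D}. Unreachable: {A,C} — drop them.
Start with accepting vs non-accepting: {B} | {D}.
No further refinement is possible. Final partition (2 blocks): {B} | {D}.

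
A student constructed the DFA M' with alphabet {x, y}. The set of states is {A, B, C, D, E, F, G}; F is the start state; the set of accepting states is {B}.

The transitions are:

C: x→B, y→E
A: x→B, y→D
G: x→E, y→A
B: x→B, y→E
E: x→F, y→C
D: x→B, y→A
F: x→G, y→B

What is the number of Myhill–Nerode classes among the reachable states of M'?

Initial partition by acceptance: {B} | {A,C,D,E,F,G}.
On input x, block {A,C,D,E,F,G} splits into {A,C,D} and {E,F,G}.
Refine {A,C,D} on symbol y: members go to different blocks, giving {A,D} and {C}.
Refine {E,F,G} on symbol y: members go to different blocks, giving {E} and {F} and {G}.
The partition is now stable with 6 blocks: {B} | {A,D} | {E} | {C} | {F} | {G}.

6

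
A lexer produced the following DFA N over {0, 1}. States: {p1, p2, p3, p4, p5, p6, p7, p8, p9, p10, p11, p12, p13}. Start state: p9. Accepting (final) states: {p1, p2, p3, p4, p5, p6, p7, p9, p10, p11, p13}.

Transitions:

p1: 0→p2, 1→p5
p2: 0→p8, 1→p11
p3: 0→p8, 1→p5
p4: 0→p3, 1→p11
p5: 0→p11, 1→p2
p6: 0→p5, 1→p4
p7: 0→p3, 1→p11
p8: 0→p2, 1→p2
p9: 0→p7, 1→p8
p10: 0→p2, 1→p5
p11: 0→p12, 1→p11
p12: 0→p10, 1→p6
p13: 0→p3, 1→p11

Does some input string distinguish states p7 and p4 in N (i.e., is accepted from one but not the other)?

First remove the unreachable states {p1,p13}; 11 states remain.
P0 = {p2,p3,p4,p5,p6,p7,p9,p10,p11} | {p8,p12}.
Refine {p2,p3,p4,p5,p6,p7,p9,p10,p11} on symbol 0: members go to different blocks, giving {p4,p5,p6,p7,p9,p10} and {p2,p3,p11}.
Split {p4,p5,p6,p7,p9,p10} by δ(·,0) → {p4,p5,p7,p10} and {p6,p9}.
On input 1, block {p4,p5,p7,p10} splits into {p4,p5,p7} and {p10}.
Split {p8,p12} by δ(·,0) → {p8} and {p12}.
Refine {p2,p3,p11} on symbol 0: members go to different blocks, giving {p2,p3} and {p11}.
On input 0, block {p4,p5,p7} splits into {p4,p7} and {p5}.
Refine {p2,p3} on symbol 1: members go to different blocks, giving {p2} and {p3}.
Refine {p6,p9} on symbol 0: members go to different blocks, giving {p6} and {p9}.
Stable partition: {p4,p7} | {p8} | {p2} | {p6} | {p10} | {p12} | {p11} | {p5} | {p3} | {p9} — 10 equivalence classes.
p7 and p4 lie in the same block of the stable partition, so they are equivalent — no string distinguishes them.

No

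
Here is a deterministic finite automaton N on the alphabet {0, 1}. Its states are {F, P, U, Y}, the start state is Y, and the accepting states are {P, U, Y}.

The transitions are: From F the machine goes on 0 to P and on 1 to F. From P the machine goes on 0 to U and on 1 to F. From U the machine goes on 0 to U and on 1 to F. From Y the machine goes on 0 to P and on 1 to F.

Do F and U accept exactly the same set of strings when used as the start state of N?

No

All states are reachable from the start state.
Initial partition by acceptance: {P,U,Y} | {F}.
No further refinement is possible. Final partition (2 blocks): {P,U,Y} | {F}.
F and U end up in different blocks, so they are distinguishable. For instance, the string 'ε' is accepted from only U.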